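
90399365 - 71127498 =19271867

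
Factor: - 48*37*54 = - 95904 = - 2^5*3^4*37^1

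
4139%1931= 277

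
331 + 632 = 963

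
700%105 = 70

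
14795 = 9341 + 5454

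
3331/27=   3331/27 = 123.37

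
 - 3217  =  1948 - 5165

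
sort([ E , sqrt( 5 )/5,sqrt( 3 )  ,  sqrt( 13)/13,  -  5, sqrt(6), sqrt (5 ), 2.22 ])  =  [  -  5,sqrt( 13 ) /13,sqrt( 5)/5,sqrt( 3 ),2.22, sqrt( 5) , sqrt( 6 ),E]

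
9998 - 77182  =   - 67184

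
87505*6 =525030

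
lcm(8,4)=8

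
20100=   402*50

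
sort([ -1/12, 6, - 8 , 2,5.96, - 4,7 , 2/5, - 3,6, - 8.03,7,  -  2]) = [ - 8.03, - 8,- 4, - 3, - 2, - 1/12,2/5 , 2, 5.96, 6 , 6, 7 , 7 ]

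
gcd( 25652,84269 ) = 1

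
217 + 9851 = 10068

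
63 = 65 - 2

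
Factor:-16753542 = - 2^1*3^1*13^1*214789^1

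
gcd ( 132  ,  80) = 4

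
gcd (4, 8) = 4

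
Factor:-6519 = -3^1*41^1*53^1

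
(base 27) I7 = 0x1ED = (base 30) gd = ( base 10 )493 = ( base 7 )1303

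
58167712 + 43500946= 101668658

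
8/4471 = 8/4471 = 0.00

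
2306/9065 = 2306/9065 = 0.25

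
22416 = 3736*6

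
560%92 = 8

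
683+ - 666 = 17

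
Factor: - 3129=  - 3^1 * 7^1*149^1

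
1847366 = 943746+903620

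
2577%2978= 2577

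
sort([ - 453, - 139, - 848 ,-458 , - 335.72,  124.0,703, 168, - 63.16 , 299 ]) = [ - 848, - 458,- 453, - 335.72,-139, - 63.16,124.0 , 168, 299, 703]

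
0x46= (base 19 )3D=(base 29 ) 2C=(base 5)240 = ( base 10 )70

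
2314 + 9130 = 11444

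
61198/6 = 30599/3 = 10199.67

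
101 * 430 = 43430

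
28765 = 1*28765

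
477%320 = 157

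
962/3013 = 962/3013= 0.32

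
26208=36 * 728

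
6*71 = 426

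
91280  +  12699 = 103979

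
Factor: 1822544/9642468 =2^2*3^( - 1 )*11^(  -  1)*17^( - 1 )*4297^(  -  1)* 113909^1 = 455636/2410617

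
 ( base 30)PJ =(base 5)11034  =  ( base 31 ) OP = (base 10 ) 769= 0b1100000001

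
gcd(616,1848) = 616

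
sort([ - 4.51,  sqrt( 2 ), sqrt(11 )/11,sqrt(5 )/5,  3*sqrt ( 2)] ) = [  -  4.51,sqrt (11) /11 , sqrt( 5) /5,  sqrt ( 2),  3*sqrt(  2)]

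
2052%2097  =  2052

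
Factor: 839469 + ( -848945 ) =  - 2^2*23^1 * 103^1 = - 9476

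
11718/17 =689 + 5/17= 689.29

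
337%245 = 92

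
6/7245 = 2/2415 = 0.00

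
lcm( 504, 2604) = 15624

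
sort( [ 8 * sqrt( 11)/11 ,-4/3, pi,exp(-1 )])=[-4/3,exp( - 1),8*sqrt( 11 ) /11 , pi]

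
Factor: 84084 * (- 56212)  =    -  2^4 * 3^1*7^2*11^1*13^2 * 23^1*47^1=- 4726529808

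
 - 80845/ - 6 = 13474 + 1/6= 13474.17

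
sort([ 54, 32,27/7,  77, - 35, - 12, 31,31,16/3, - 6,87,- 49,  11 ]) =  [ - 49,-35, - 12,-6,27/7,16/3, 11,31,  31, 32,54,77,87]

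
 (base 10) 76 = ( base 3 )2211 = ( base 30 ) 2g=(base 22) 3A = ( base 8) 114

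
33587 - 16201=17386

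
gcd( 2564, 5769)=641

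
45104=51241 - 6137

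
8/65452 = 2/16363= 0.00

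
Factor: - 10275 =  - 3^1*5^2*137^1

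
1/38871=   1/38871 = 0.00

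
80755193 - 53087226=27667967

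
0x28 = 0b101000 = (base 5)130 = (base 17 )26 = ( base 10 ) 40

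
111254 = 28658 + 82596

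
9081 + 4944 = 14025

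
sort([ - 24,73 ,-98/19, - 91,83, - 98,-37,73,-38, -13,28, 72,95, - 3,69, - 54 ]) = [ - 98,  -  91,  -  54,-38, - 37,-24, - 13, - 98/19, - 3,28,  69, 72,73,73, 83, 95] 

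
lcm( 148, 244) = 9028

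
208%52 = 0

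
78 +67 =145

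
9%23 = 9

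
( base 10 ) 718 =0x2CE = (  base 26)11G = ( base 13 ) 433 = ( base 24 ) 15m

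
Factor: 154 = 2^1*7^1 * 11^1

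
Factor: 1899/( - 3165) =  - 3/5 = - 3^1*5^( - 1 ) 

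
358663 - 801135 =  - 442472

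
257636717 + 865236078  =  1122872795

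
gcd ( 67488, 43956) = 444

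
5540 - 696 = 4844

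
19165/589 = 19165/589 = 32.54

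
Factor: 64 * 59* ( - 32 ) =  - 120832=-2^11*59^1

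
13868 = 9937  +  3931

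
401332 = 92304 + 309028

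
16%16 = 0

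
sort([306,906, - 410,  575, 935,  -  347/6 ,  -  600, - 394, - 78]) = [ -600, - 410 ,-394, - 78, - 347/6, 306,575,906, 935 ]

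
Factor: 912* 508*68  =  31504128  =  2^8*3^1 * 17^1* 19^1*127^1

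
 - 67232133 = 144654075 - 211886208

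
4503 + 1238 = 5741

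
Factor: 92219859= 3^2 * 1619^1 * 6329^1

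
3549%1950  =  1599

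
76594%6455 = 5589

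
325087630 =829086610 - 503998980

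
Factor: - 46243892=-2^2 *23^1*502651^1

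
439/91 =4+75/91 = 4.82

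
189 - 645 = -456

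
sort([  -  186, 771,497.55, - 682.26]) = [ - 682.26,-186,497.55,  771]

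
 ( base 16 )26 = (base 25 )1d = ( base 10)38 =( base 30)18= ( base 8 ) 46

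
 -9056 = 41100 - 50156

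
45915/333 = 137+98/111  =  137.88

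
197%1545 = 197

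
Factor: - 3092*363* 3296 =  - 3699417216=   - 2^7*3^1*11^2*103^1*773^1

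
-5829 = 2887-8716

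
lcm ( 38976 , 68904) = 3858624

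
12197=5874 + 6323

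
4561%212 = 109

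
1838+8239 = 10077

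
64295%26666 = 10963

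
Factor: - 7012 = - 2^2*1753^1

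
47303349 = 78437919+- 31134570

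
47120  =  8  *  5890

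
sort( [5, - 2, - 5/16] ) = [ -2, - 5/16, 5 ] 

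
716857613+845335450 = 1562193063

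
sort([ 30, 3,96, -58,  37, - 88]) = [ - 88 , - 58, 3,30, 37,96 ]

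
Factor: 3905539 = 11^1*355049^1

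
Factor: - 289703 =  - 211^1*1373^1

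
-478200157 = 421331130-899531287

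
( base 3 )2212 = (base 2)1001101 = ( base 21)3E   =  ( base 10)77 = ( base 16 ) 4D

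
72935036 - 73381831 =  - 446795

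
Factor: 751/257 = 257^(-1)*751^1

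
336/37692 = 28/3141 =0.01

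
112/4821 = 112/4821=0.02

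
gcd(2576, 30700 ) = 4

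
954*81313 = 77572602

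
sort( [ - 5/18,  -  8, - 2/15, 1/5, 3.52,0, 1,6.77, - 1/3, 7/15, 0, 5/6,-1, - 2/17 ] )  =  [ - 8,-1,  -  1/3, - 5/18, - 2/15,-2/17,0, 0,  1/5, 7/15,  5/6, 1,3.52, 6.77 ] 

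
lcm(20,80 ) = 80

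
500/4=125 = 125.00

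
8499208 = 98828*86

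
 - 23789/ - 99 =240 + 29/99 = 240.29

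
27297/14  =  27297/14 =1949.79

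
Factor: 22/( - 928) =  - 2^( -4 )*11^1*29^(  -  1 ) = - 11/464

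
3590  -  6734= - 3144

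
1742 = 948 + 794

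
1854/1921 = 1854/1921 = 0.97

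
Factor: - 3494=  -  2^1*1747^1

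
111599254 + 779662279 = 891261533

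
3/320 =3/320 = 0.01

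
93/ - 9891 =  - 31/3297 = - 0.01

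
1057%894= 163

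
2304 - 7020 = -4716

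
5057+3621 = 8678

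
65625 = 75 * 875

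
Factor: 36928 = 2^6*577^1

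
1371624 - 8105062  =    -  6733438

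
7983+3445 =11428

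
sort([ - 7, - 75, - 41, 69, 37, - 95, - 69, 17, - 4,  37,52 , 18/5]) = [ - 95,-75, - 69, - 41, - 7, - 4, 18/5,17, 37, 37 , 52,69]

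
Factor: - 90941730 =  - 2^1*3^1*5^1*11^1*275581^1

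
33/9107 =33/9107 = 0.00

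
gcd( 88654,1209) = 1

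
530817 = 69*7693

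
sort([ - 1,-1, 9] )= [ - 1, - 1, 9] 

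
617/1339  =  617/1339 = 0.46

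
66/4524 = 11/754=0.01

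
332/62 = 5+11/31 = 5.35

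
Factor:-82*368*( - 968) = 29210368 = 2^8*11^2 *23^1*41^1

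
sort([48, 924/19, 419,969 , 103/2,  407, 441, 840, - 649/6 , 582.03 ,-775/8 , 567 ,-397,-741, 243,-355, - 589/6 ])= [ - 741, - 397, - 355,-649/6, - 589/6, - 775/8, 48,924/19 , 103/2,  243 , 407, 419,441 , 567,582.03, 840 , 969 ] 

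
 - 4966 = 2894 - 7860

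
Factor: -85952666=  - 2^1*42976333^1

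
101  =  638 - 537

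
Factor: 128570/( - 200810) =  - 13^1*23^1*467^( - 1) = - 299/467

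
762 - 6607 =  - 5845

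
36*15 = 540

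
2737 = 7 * 391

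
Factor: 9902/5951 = 2^1 * 11^( - 1) * 541^ ( - 1 ) * 4951^1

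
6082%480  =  322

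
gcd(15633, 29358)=9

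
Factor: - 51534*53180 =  - 2^3*3^2*5^1*7^1*409^1*2659^1 = - 2740578120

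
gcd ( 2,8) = 2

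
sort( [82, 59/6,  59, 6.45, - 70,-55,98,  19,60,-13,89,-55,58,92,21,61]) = [-70,-55 , - 55, - 13, 6.45, 59/6,19, 21, 58, 59, 60,  61 , 82,89,92,98]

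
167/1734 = 167/1734 = 0.10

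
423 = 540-117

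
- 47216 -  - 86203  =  38987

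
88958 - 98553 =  - 9595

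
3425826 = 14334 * 239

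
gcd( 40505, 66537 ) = 1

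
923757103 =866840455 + 56916648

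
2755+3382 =6137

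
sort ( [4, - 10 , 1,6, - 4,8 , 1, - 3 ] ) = [-10,  -  4,-3, 1, 1,4,6,  8] 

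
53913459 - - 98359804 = 152273263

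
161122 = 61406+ 99716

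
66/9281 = 66/9281 = 0.01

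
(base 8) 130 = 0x58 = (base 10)88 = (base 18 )4G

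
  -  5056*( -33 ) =166848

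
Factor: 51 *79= 4029 = 3^1*17^1*79^1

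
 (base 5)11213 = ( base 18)28g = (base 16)328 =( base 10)808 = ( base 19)24A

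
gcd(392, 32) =8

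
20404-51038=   -  30634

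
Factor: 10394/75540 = 2^(  -  1 )*3^( - 1)*5^( - 1)*1259^( - 1)*5197^1 = 5197/37770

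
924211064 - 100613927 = 823597137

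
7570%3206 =1158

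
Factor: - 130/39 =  - 2^1*3^( - 1)*5^1 = - 10/3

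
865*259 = 224035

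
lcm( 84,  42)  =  84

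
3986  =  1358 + 2628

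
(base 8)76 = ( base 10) 62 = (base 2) 111110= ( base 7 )116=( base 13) 4A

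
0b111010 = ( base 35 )1N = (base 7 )112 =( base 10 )58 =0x3A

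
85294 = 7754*11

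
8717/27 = 8717/27 = 322.85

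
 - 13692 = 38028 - 51720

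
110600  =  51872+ 58728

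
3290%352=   122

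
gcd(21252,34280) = 4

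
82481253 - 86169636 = -3688383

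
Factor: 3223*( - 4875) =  - 3^1 * 5^3* 11^1 * 13^1*293^1 = -15712125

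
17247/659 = 17247/659 = 26.17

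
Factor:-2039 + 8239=2^3 * 5^2 * 31^1 = 6200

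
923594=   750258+173336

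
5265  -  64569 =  - 59304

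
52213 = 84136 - 31923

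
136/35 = 136/35 = 3.89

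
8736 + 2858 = 11594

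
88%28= 4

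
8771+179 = 8950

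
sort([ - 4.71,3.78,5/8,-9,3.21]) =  [ - 9,-4.71,5/8, 3.21, 3.78 ] 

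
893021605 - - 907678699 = 1800700304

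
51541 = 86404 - 34863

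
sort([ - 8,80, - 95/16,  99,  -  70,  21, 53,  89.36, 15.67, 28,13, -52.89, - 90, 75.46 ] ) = [ - 90 ,- 70 , -52.89, - 8,-95/16,  13, 15.67,21, 28, 53,75.46, 80, 89.36 , 99]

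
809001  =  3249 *249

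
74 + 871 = 945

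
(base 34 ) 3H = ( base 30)3T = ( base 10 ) 119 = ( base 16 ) 77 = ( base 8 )167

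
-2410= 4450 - 6860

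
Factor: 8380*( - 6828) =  - 2^4*3^1*5^1*419^1 * 569^1  =  - 57218640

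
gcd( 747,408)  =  3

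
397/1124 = 397/1124 = 0.35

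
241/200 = 1 + 41/200 = 1.21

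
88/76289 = 88/76289=0.00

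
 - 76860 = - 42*1830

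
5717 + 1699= 7416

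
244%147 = 97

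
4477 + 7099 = 11576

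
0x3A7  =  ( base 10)935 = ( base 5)12220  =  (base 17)340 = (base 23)1hf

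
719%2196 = 719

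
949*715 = 678535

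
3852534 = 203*18978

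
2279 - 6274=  - 3995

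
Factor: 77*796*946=2^3*7^1* 11^2*43^1*199^1 = 57982232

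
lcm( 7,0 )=0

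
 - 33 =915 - 948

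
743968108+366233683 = 1110201791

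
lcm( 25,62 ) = 1550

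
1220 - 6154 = - 4934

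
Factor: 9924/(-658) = - 4962/329= -2^1 * 3^1*7^( - 1)*47^(-1 ) * 827^1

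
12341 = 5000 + 7341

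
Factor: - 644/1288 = - 2^(  -  1 ) = -1/2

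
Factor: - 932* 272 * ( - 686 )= 2^7*7^3*17^1*233^1 = 173903744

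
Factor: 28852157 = 233^1 * 123829^1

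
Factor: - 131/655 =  - 5^( - 1) = -1/5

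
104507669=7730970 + 96776699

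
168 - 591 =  - 423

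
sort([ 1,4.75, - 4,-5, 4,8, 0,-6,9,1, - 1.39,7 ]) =[ - 6, - 5, - 4, - 1.39,  0,  1, 1, 4,4.75, 7,8,9]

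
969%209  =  133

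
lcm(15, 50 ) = 150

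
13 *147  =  1911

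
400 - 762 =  - 362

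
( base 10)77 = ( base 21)3E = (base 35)27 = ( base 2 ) 1001101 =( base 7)140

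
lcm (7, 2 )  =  14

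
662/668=331/334=0.99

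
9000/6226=1 + 1387/3113 = 1.45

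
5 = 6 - 1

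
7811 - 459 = 7352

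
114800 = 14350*8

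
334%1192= 334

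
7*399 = 2793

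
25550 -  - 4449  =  29999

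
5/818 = 5/818= 0.01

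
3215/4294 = 3215/4294 = 0.75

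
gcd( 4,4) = 4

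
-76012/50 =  - 38006/25= - 1520.24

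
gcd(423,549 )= 9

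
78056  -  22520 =55536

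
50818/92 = 25409/46  =  552.37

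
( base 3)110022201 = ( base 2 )10001100010111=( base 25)E98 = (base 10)8983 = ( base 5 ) 241413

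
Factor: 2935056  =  2^4 * 3^1*47^1*1301^1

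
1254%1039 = 215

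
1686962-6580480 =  - 4893518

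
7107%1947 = 1266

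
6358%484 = 66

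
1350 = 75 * 18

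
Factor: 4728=2^3*3^1*197^1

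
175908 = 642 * 274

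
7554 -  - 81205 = 88759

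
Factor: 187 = 11^1*17^1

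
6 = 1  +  5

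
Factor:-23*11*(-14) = 2^1*7^1*11^1*23^1 = 3542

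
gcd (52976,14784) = 1232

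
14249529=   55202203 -40952674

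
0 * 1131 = 0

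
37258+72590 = 109848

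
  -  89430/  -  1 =89430/1 = 89430.00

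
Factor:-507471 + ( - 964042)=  - 1471513^1= - 1471513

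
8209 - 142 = 8067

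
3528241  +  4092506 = 7620747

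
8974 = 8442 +532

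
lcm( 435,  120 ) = 3480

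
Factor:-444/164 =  - 111/41 = - 3^1 * 37^1*41^( - 1 ) 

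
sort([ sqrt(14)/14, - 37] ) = [ - 37, sqrt(14)/14]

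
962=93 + 869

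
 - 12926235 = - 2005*6447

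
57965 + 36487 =94452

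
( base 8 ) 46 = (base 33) 15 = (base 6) 102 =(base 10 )38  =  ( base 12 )32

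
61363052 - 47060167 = 14302885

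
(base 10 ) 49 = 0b110001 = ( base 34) 1F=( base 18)2d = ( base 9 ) 54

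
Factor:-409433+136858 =-272575=- 5^2*10903^1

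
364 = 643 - 279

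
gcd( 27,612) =9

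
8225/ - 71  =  - 8225/71 = -  115.85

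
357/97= 357/97 = 3.68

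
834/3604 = 417/1802 = 0.23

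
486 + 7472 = 7958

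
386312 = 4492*86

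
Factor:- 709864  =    -  2^3*89^1*997^1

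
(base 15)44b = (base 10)971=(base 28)16J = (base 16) 3CB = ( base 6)4255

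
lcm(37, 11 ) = 407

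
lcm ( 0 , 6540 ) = 0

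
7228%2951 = 1326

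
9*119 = 1071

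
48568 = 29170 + 19398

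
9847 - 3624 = 6223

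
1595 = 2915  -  1320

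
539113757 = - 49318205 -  - 588431962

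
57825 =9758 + 48067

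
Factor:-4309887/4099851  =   - 3^( - 1)*7^( - 1)*59^ ( - 1)*239^1 * 1103^( - 1) * 6011^1 = -  1436629/1366617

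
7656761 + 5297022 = 12953783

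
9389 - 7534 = 1855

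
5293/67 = 79 = 79.00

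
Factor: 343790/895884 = 171895/447942=2^(-1)*3^( - 1)*5^1* 11^( -2)*31^1*617^( - 1)*1109^1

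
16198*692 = 11209016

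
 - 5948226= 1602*( - 3713) 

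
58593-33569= 25024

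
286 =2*143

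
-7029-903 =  - 7932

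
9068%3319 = 2430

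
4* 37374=149496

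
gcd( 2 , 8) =2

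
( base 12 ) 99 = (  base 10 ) 117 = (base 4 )1311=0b1110101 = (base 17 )6F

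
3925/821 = 3925/821 = 4.78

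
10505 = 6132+4373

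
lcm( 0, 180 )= 0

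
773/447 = 1 + 326/447 = 1.73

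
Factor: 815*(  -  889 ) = -5^1*7^1 * 127^1*163^1 = -724535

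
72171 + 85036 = 157207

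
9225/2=4612 + 1/2= 4612.50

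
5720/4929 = 1 +791/4929= 1.16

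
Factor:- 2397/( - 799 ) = 3 = 3^1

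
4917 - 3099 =1818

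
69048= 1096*63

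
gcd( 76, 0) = 76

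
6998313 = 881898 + 6116415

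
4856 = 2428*2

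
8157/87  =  2719/29  =  93.76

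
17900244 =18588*963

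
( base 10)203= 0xcb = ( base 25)83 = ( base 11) 175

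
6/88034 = 3/44017 = 0.00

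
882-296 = 586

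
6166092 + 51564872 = 57730964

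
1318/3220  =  659/1610 = 0.41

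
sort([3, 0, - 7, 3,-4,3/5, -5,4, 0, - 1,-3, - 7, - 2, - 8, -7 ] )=[- 8, - 7, -7,  -  7,-5,-4 , - 3,- 2, -1,0,  0,  3/5, 3, 3, 4] 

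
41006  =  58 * 707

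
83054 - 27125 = 55929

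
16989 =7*2427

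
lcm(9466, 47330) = 47330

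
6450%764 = 338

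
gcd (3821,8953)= 1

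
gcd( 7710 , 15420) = 7710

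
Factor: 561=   3^1*11^1*17^1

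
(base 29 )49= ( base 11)104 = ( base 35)3k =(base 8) 175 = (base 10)125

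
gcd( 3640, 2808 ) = 104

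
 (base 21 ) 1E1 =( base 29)pb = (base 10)736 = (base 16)2E0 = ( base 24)16G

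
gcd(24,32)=8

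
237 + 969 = 1206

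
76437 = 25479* 3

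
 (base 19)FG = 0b100101101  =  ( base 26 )BF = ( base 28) AL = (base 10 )301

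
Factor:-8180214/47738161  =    -  2^1*3^1*7^1*773^ ( - 1 )*61757^( - 1 )*194767^1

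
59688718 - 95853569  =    -  36164851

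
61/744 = 61/744 = 0.08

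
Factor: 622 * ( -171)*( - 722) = 76793364= 2^2*3^2*19^3*311^1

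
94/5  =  94/5 = 18.80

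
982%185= 57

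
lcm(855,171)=855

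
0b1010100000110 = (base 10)5382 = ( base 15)18DC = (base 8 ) 12406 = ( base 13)25b0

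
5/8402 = 5/8402=0.00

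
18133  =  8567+9566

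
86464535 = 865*99959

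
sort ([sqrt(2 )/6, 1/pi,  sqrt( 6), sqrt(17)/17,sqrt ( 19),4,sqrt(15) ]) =[ sqrt(2)/6,sqrt(  17) /17,1/pi,sqrt(6 ), sqrt( 15 ), 4, sqrt( 19)] 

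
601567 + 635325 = 1236892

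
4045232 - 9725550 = -5680318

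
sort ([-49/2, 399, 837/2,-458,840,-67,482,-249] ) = [-458, - 249,-67 ,- 49/2 , 399, 837/2,  482, 840]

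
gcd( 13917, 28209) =3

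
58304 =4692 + 53612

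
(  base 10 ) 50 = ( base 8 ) 62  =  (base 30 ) 1k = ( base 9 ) 55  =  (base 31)1J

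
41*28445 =1166245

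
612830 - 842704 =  - 229874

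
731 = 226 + 505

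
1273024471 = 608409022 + 664615449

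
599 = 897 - 298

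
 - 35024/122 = -288  +  56/61 = - 287.08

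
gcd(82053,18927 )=27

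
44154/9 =4906 = 4906.00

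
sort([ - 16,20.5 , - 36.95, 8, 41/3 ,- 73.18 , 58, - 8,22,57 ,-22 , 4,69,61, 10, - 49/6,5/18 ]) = [ - 73.18,-36.95, - 22,-16, - 49/6,  -  8, 5/18 , 4,8,  10 , 41/3, 20.5,  22,57 , 58, 61,69]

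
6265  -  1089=5176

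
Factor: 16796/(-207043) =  - 2^2*13^1*641^( - 1) = - 52/641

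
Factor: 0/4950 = 0^1 = 0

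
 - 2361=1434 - 3795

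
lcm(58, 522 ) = 522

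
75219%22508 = 7695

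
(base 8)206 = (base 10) 134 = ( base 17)7f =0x86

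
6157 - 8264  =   -2107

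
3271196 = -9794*(-334 )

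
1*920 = 920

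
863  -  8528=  - 7665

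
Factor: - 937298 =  - 2^1*661^1 * 709^1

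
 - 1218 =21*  (- 58 ) 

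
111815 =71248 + 40567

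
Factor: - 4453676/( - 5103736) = 2^( - 1)*11^ ( - 1)*19^1*59^ ( - 1)*983^ (-1 )*58601^1 = 1113419/1275934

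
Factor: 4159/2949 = 3^ ( - 1)*983^(  -  1)*4159^1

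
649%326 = 323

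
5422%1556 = 754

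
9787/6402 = 9787/6402 = 1.53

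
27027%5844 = 3651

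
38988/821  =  38988/821 = 47.49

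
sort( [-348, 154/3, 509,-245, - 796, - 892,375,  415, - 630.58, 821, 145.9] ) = [  -  892,- 796,-630.58, - 348, - 245,154/3, 145.9 , 375, 415, 509, 821 ]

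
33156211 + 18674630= 51830841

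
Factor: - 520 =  - 2^3*5^1*13^1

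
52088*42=2187696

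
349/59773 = 349/59773 = 0.01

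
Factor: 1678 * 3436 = 2^3*839^1*859^1 =5765608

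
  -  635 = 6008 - 6643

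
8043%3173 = 1697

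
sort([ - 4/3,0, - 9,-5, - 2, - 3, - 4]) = [-9,-5,-4,-3, - 2, - 4/3, 0 ] 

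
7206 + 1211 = 8417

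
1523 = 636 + 887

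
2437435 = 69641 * 35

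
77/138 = 77/138=0.56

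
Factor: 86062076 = 2^2*31^1*47^1*14767^1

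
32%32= 0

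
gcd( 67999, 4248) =1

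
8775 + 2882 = 11657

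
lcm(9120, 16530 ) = 264480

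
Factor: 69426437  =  19^2*192317^1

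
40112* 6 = 240672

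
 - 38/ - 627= 2/33  =  0.06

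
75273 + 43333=118606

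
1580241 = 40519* 39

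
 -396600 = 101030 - 497630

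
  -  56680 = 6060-62740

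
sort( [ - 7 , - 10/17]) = [ - 7, - 10/17 ] 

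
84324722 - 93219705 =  - 8894983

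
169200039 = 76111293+93088746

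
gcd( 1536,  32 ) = 32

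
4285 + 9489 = 13774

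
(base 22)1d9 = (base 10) 779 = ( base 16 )30b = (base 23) 1ak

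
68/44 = 1 + 6/11=1.55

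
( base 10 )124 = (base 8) 174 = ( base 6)324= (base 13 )97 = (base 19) 6a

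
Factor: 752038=2^1*7^1 * 53717^1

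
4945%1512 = 409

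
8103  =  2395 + 5708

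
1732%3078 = 1732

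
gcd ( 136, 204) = 68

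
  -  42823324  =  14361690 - 57185014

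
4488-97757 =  - 93269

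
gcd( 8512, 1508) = 4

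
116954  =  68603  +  48351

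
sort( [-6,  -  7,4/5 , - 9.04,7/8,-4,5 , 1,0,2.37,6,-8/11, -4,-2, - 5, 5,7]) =[-9.04, - 7, - 6, - 5,- 4 ,  -  4,-2,-8/11,0,4/5 , 7/8, 1,2.37,  5,5 , 6, 7]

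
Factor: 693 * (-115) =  - 79695=-3^2*5^1*7^1*11^1*23^1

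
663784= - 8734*( - 76)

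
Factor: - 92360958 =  - 2^1 * 3^1*15393493^1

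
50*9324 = 466200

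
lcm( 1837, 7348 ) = 7348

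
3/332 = 3/332  =  0.01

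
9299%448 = 339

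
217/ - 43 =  - 6 + 41/43 = -5.05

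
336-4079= - 3743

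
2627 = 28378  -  25751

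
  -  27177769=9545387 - 36723156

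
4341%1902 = 537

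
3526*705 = 2485830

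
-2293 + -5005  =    -  7298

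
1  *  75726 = 75726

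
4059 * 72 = 292248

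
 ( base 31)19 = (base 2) 101000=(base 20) 20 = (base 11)37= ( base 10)40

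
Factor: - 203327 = -127^1*1601^1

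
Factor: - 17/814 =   -  2^ (- 1)*11^( - 1 )*17^1* 37^( - 1 ) 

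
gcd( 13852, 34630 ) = 6926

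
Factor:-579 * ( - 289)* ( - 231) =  - 3^2*7^1 *11^1*17^2*193^1 =-38653461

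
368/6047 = 368/6047 = 0.06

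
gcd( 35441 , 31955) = 581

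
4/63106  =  2/31553 = 0.00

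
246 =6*41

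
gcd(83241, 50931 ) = 9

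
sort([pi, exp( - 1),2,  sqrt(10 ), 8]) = [ exp( - 1 ),2,pi,sqrt(10),8 ] 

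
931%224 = 35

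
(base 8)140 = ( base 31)33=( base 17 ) 5b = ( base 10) 96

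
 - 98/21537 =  - 1 + 21439/21537 = - 0.00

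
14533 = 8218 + 6315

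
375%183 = 9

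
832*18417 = 15322944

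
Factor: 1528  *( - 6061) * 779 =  - 2^3*11^1 * 19^2*29^1*41^1*191^1 = - 7214481032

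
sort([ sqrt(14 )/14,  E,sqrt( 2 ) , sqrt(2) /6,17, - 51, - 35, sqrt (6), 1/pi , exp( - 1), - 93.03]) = [ - 93.03, - 51, - 35,sqrt( 2 )/6,sqrt (14) /14,1/pi,exp( - 1), sqrt(2 ), sqrt( 6 ), E , 17]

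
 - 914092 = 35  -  914127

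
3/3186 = 1/1062 = 0.00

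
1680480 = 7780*216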